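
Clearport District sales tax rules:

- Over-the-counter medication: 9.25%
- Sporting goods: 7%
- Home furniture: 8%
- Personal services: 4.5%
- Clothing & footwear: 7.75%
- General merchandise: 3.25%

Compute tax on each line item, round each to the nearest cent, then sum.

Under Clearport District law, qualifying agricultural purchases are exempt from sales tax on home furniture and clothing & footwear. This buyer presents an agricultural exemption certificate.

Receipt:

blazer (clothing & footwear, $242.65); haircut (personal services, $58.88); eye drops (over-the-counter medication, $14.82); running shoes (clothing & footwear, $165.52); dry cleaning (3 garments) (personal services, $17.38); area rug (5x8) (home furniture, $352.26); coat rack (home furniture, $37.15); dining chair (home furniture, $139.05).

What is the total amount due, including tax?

$1032.51

Blazer $242.65: clothing & footwear, buyer-exempt → 0% → $0.00
Haircut $58.88: personal services → 4.5% → $2.65
Eye drops $14.82: over-the-counter medication → 9.25% → $1.37
Running shoes $165.52: clothing & footwear, buyer-exempt → 0% → $0.00
Dry cleaning (3 garments) $17.38: personal services → 4.5% → $0.78
Area rug (5x8) $352.26: home furniture, buyer-exempt → 0% → $0.00
Coat rack $37.15: home furniture, buyer-exempt → 0% → $0.00
Dining chair $139.05: home furniture, buyer-exempt → 0% → $0.00
Subtotal = $1027.71; tax = $4.80; total due = $1032.51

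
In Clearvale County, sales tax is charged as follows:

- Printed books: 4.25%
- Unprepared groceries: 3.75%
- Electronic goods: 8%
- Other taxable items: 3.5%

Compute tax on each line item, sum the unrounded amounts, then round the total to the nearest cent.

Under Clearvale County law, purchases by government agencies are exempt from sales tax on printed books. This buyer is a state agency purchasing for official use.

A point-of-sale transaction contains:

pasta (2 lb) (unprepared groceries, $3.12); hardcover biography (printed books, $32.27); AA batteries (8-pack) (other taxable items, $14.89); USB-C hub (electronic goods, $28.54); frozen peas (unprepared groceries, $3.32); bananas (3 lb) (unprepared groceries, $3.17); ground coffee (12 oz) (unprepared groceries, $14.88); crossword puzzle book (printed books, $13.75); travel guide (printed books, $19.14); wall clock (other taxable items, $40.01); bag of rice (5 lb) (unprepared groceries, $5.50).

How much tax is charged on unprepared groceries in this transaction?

$1.12

Pasta (2 lb) $3.12: unprepared groceries → 3.75% → $0.117
Frozen peas $3.32: unprepared groceries → 3.75% → $0.1245
Bananas (3 lb) $3.17: unprepared groceries → 3.75% → $0.118875
Ground coffee (12 oz) $14.88: unprepared groceries → 3.75% → $0.558
Bag of rice (5 lb) $5.50: unprepared groceries → 3.75% → $0.20625
Tax on unprepared groceries: unrounded sum = $1.124625 → $1.12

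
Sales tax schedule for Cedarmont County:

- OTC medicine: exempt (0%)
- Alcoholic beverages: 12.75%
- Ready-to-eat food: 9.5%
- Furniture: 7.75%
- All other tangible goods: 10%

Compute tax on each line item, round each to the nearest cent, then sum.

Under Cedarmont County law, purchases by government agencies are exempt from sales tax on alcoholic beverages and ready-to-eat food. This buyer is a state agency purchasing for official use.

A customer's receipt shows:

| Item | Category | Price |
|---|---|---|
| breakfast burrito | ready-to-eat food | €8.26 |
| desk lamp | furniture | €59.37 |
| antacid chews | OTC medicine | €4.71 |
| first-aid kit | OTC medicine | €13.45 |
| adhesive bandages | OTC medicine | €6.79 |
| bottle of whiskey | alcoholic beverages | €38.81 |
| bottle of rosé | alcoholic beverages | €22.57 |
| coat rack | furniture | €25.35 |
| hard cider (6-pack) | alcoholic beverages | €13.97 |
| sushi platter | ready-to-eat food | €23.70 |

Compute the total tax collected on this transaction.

Breakfast burrito €8.26: ready-to-eat food, buyer-exempt → 0% → €0.00
Desk lamp €59.37: furniture → 7.75% → €4.60
Antacid chews €4.71: OTC medicine → 0% → €0.00
First-aid kit €13.45: OTC medicine → 0% → €0.00
Adhesive bandages €6.79: OTC medicine → 0% → €0.00
Bottle of whiskey €38.81: alcoholic beverages, buyer-exempt → 0% → €0.00
Bottle of rosé €22.57: alcoholic beverages, buyer-exempt → 0% → €0.00
Coat rack €25.35: furniture → 7.75% → €1.96
Hard cider (6-pack) €13.97: alcoholic beverages, buyer-exempt → 0% → €0.00
Sushi platter €23.70: ready-to-eat food, buyer-exempt → 0% → €0.00
Total tax = €4.60 + €1.96 = €6.56

€6.56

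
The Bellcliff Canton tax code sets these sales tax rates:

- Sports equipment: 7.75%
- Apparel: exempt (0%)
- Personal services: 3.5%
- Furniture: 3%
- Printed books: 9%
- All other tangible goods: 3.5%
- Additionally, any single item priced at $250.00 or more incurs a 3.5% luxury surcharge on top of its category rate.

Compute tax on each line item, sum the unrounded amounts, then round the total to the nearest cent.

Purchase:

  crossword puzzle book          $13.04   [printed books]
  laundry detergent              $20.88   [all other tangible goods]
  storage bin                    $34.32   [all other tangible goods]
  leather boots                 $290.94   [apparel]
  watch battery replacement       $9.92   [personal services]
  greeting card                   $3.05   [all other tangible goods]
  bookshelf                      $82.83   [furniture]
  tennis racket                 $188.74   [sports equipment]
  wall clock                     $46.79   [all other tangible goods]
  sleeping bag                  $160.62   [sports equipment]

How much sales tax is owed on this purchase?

Crossword puzzle book $13.04: printed books → 9% → $1.1736
Laundry detergent $20.88: all other tangible goods → 3.5% → $0.7308
Storage bin $34.32: all other tangible goods → 3.5% → $1.2012
Leather boots $290.94: apparel → 0% + 3.5% surcharge = 3.5% → $10.1829
Watch battery replacement $9.92: personal services → 3.5% → $0.3472
Greeting card $3.05: all other tangible goods → 3.5% → $0.10675
Bookshelf $82.83: furniture → 3% → $2.4849
Tennis racket $188.74: sports equipment → 7.75% → $14.62735
Wall clock $46.79: all other tangible goods → 3.5% → $1.63765
Sleeping bag $160.62: sports equipment → 7.75% → $12.44805
Unrounded tax sum = $44.9404 → $44.94

$44.94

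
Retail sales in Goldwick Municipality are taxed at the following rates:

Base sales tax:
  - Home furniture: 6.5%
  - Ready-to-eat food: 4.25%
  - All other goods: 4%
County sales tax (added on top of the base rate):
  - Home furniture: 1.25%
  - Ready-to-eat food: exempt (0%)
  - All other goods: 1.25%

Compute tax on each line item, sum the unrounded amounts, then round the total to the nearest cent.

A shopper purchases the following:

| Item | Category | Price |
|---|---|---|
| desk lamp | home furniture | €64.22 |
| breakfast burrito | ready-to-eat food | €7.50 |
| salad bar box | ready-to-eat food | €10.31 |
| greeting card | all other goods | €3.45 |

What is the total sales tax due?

€5.92

Desk lamp €64.22: home furniture → 6.5% + 1.25% county = 7.75% → €4.97705
Breakfast burrito €7.50: ready-to-eat food → 4.25% + 0% county = 4.25% → €0.31875
Salad bar box €10.31: ready-to-eat food → 4.25% + 0% county = 4.25% → €0.438175
Greeting card €3.45: all other goods → 4% + 1.25% county = 5.25% → €0.181125
Unrounded tax sum = €5.9151 → €5.92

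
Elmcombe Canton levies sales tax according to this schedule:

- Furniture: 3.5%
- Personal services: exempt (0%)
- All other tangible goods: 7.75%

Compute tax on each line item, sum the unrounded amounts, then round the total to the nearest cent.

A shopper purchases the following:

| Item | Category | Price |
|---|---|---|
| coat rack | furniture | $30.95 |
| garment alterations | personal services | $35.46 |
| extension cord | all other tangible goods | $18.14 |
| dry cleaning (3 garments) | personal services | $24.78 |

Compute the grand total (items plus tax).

Coat rack $30.95: furniture → 3.5% → $1.08325
Garment alterations $35.46: personal services → 0% → $0.00
Extension cord $18.14: all other tangible goods → 7.75% → $1.40585
Dry cleaning (3 garments) $24.78: personal services → 0% → $0.00
Subtotal = $109.33; unrounded tax = $2.4891 → $2.49; total due = $111.82

$111.82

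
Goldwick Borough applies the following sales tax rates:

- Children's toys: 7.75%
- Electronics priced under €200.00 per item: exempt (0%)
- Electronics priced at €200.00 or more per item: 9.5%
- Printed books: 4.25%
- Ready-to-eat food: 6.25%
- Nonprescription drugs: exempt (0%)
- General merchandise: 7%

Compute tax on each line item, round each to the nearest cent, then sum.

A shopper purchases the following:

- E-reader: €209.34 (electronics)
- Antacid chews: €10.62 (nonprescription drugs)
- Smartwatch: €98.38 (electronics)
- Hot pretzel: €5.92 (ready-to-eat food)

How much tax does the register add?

E-reader €209.34: electronics, €200.00 or more → 9.5% → €19.89
Antacid chews €10.62: nonprescription drugs → 0% → €0.00
Smartwatch €98.38: electronics, under €200.00 → 0% → €0.00
Hot pretzel €5.92: ready-to-eat food → 6.25% → €0.37
Total tax = €19.89 + €0.37 = €20.26

€20.26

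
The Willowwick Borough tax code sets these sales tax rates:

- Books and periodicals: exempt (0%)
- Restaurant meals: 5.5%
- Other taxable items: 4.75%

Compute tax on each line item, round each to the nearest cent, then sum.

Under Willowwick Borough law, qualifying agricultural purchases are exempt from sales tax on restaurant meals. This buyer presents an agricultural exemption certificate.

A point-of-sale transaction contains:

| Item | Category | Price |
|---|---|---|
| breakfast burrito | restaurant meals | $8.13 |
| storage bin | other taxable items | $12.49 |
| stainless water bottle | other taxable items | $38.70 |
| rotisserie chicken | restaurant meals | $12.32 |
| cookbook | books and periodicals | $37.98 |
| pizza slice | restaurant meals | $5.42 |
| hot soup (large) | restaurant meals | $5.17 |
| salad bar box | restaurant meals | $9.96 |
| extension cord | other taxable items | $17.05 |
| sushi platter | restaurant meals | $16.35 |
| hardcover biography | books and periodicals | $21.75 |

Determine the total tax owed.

Breakfast burrito $8.13: restaurant meals, buyer-exempt → 0% → $0.00
Storage bin $12.49: other taxable items → 4.75% → $0.59
Stainless water bottle $38.70: other taxable items → 4.75% → $1.84
Rotisserie chicken $12.32: restaurant meals, buyer-exempt → 0% → $0.00
Cookbook $37.98: books and periodicals → 0% → $0.00
Pizza slice $5.42: restaurant meals, buyer-exempt → 0% → $0.00
Hot soup (large) $5.17: restaurant meals, buyer-exempt → 0% → $0.00
Salad bar box $9.96: restaurant meals, buyer-exempt → 0% → $0.00
Extension cord $17.05: other taxable items → 4.75% → $0.81
Sushi platter $16.35: restaurant meals, buyer-exempt → 0% → $0.00
Hardcover biography $21.75: books and periodicals → 0% → $0.00
Total tax = $0.59 + $1.84 + $0.81 = $3.24

$3.24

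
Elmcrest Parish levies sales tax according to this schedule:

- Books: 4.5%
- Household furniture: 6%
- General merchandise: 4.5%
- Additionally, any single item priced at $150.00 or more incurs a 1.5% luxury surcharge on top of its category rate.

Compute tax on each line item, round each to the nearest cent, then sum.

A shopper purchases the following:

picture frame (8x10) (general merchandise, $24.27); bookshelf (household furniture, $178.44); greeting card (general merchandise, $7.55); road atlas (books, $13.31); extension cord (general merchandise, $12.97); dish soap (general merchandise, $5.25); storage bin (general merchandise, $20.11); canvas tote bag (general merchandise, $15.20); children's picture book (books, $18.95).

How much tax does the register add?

Picture frame (8x10) $24.27: general merchandise → 4.5% → $1.09
Bookshelf $178.44: household furniture → 6% + 1.5% surcharge = 7.5% → $13.38
Greeting card $7.55: general merchandise → 4.5% → $0.34
Road atlas $13.31: books → 4.5% → $0.60
Extension cord $12.97: general merchandise → 4.5% → $0.58
Dish soap $5.25: general merchandise → 4.5% → $0.24
Storage bin $20.11: general merchandise → 4.5% → $0.90
Canvas tote bag $15.20: general merchandise → 4.5% → $0.68
Children's picture book $18.95: books → 4.5% → $0.85
Total tax = $1.09 + $13.38 + $0.34 + $0.60 + $0.58 + $0.24 + $0.90 + $0.68 + $0.85 = $18.66

$18.66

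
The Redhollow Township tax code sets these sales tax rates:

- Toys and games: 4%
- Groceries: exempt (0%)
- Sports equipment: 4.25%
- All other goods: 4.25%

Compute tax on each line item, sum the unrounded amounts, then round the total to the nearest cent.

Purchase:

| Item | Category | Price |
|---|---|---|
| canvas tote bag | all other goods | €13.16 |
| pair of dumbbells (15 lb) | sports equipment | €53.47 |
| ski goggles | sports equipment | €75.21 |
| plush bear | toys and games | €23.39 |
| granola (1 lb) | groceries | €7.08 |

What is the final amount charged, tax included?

Canvas tote bag €13.16: all other goods → 4.25% → €0.5593
Pair of dumbbells (15 lb) €53.47: sports equipment → 4.25% → €2.272475
Ski goggles €75.21: sports equipment → 4.25% → €3.196425
Plush bear €23.39: toys and games → 4% → €0.9356
Granola (1 lb) €7.08: groceries → 0% → €0.00
Subtotal = €172.31; unrounded tax = €6.9638 → €6.96; total due = €179.27

€179.27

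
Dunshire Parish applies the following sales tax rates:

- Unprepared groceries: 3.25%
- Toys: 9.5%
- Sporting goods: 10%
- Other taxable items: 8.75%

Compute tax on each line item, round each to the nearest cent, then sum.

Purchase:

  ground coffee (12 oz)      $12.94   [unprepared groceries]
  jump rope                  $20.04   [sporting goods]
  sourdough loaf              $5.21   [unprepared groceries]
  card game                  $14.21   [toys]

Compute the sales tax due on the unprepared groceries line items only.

Ground coffee (12 oz) $12.94: unprepared groceries → 3.25% → $0.42
Sourdough loaf $5.21: unprepared groceries → 3.25% → $0.17
Tax on unprepared groceries = $0.42 + $0.17 = $0.59

$0.59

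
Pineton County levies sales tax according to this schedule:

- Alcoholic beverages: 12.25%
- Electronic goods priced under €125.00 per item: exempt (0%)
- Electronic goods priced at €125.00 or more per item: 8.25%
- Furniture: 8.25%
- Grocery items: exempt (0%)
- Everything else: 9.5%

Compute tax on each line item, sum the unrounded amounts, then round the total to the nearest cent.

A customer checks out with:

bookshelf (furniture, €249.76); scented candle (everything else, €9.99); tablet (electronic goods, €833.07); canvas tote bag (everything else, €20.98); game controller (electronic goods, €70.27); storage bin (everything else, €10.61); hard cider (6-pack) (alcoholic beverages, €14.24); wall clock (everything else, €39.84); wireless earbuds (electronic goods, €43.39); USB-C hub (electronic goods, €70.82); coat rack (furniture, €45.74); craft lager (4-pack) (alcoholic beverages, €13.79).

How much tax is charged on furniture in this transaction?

Bookshelf €249.76: furniture → 8.25% → €20.6052
Coat rack €45.74: furniture → 8.25% → €3.77355
Tax on furniture: unrounded sum = €24.37875 → €24.38

€24.38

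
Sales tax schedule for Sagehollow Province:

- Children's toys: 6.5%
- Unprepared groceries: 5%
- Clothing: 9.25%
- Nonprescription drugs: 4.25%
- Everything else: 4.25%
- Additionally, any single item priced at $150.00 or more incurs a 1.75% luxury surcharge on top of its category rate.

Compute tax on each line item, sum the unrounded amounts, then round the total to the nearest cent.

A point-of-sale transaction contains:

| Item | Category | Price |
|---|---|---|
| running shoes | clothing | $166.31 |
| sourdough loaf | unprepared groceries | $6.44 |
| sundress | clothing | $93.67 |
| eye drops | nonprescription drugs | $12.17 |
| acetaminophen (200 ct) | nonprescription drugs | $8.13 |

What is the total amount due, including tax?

$314.86

Running shoes $166.31: clothing → 9.25% + 1.75% surcharge = 11% → $18.2941
Sourdough loaf $6.44: unprepared groceries → 5% → $0.322
Sundress $93.67: clothing → 9.25% → $8.664475
Eye drops $12.17: nonprescription drugs → 4.25% → $0.517225
Acetaminophen (200 ct) $8.13: nonprescription drugs → 4.25% → $0.345525
Subtotal = $286.72; unrounded tax = $28.143325 → $28.14; total due = $314.86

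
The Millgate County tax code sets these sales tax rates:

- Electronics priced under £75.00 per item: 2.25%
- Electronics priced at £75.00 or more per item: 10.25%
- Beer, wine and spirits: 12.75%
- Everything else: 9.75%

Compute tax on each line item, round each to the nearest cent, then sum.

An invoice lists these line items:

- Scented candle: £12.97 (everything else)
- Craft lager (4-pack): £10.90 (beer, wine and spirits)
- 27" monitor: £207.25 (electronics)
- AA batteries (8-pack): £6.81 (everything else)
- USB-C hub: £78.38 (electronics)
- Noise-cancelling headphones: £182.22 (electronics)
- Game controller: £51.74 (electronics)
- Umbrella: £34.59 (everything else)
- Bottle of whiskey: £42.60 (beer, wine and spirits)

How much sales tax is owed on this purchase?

Scented candle £12.97: everything else → 9.75% → £1.26
Craft lager (4-pack) £10.90: beer, wine and spirits → 12.75% → £1.39
27" monitor £207.25: electronics, £75.00 or more → 10.25% → £21.24
AA batteries (8-pack) £6.81: everything else → 9.75% → £0.66
USB-C hub £78.38: electronics, £75.00 or more → 10.25% → £8.03
Noise-cancelling headphones £182.22: electronics, £75.00 or more → 10.25% → £18.68
Game controller £51.74: electronics, under £75.00 → 2.25% → £1.16
Umbrella £34.59: everything else → 9.75% → £3.37
Bottle of whiskey £42.60: beer, wine and spirits → 12.75% → £5.43
Total tax = £1.26 + £1.39 + £21.24 + £0.66 + £8.03 + £18.68 + £1.16 + £3.37 + £5.43 = £61.22

£61.22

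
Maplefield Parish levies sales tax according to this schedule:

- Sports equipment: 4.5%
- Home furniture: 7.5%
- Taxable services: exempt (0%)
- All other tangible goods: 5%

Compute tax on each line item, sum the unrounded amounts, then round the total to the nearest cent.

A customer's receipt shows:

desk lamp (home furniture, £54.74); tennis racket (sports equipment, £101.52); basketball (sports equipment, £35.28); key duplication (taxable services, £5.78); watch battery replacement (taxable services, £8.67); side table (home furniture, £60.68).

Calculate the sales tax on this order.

£14.81

Desk lamp £54.74: home furniture → 7.5% → £4.1055
Tennis racket £101.52: sports equipment → 4.5% → £4.5684
Basketball £35.28: sports equipment → 4.5% → £1.5876
Key duplication £5.78: taxable services → 0% → £0.00
Watch battery replacement £8.67: taxable services → 0% → £0.00
Side table £60.68: home furniture → 7.5% → £4.551
Unrounded tax sum = £14.8125 → £14.81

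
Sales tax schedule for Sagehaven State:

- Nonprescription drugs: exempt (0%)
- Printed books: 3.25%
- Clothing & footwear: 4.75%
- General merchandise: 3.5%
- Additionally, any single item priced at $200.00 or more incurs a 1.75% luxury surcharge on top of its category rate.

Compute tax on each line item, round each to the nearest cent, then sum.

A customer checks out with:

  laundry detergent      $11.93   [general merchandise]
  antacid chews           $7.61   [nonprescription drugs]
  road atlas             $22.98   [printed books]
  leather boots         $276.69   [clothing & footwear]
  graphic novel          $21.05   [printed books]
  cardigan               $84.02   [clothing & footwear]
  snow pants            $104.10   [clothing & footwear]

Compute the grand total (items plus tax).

Laundry detergent $11.93: general merchandise → 3.5% → $0.42
Antacid chews $7.61: nonprescription drugs → 0% → $0.00
Road atlas $22.98: printed books → 3.25% → $0.75
Leather boots $276.69: clothing & footwear → 4.75% + 1.75% surcharge = 6.5% → $17.98
Graphic novel $21.05: printed books → 3.25% → $0.68
Cardigan $84.02: clothing & footwear → 4.75% → $3.99
Snow pants $104.10: clothing & footwear → 4.75% → $4.94
Subtotal = $528.38; tax = $28.76; total due = $557.14

$557.14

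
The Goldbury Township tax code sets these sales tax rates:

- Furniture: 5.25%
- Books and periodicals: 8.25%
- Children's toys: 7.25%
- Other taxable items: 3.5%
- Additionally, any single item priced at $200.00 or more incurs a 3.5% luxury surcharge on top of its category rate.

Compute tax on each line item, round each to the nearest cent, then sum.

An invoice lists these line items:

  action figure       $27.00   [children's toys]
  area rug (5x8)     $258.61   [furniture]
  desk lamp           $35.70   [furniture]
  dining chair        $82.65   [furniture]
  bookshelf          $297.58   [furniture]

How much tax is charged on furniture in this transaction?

Area rug (5x8) $258.61: furniture → 5.25% + 3.5% surcharge = 8.75% → $22.63
Desk lamp $35.70: furniture → 5.25% → $1.87
Dining chair $82.65: furniture → 5.25% → $4.34
Bookshelf $297.58: furniture → 5.25% + 3.5% surcharge = 8.75% → $26.04
Tax on furniture = $22.63 + $1.87 + $4.34 + $26.04 = $54.88

$54.88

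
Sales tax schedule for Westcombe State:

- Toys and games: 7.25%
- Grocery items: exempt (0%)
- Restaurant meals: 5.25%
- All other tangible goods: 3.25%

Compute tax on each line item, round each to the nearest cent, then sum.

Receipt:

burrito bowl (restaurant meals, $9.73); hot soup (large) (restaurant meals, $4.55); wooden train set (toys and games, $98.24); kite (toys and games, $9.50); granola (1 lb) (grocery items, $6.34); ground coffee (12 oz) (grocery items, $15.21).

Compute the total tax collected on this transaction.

Burrito bowl $9.73: restaurant meals → 5.25% → $0.51
Hot soup (large) $4.55: restaurant meals → 5.25% → $0.24
Wooden train set $98.24: toys and games → 7.25% → $7.12
Kite $9.50: toys and games → 7.25% → $0.69
Granola (1 lb) $6.34: grocery items → 0% → $0.00
Ground coffee (12 oz) $15.21: grocery items → 0% → $0.00
Total tax = $0.51 + $0.24 + $7.12 + $0.69 = $8.56

$8.56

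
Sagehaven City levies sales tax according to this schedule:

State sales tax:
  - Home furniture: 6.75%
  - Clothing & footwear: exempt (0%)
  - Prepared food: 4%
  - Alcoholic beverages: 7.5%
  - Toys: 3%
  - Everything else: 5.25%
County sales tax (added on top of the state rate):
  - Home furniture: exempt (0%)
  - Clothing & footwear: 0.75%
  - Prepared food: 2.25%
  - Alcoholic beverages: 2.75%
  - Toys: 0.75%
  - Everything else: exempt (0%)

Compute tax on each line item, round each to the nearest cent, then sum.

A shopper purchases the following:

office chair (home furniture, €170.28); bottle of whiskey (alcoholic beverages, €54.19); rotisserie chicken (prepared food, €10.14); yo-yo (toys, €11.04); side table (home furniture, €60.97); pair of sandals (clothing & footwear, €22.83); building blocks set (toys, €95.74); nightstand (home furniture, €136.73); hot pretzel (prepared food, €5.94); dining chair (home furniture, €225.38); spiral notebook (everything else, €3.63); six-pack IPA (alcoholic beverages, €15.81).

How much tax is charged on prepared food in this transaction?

Rotisserie chicken €10.14: prepared food → 4% + 2.25% county = 6.25% → €0.63
Hot pretzel €5.94: prepared food → 4% + 2.25% county = 6.25% → €0.37
Tax on prepared food = €0.63 + €0.37 = €1.00

€1.00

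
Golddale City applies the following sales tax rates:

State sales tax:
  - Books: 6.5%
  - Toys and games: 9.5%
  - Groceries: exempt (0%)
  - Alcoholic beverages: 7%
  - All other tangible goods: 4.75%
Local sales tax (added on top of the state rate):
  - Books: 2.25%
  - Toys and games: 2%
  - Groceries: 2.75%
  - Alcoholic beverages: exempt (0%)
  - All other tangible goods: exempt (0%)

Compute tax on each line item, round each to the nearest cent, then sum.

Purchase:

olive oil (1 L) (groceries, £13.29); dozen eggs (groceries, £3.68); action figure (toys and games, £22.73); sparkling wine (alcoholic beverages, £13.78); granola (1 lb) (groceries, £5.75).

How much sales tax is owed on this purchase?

Olive oil (1 L) £13.29: groceries → 0% + 2.75% local = 2.75% → £0.37
Dozen eggs £3.68: groceries → 0% + 2.75% local = 2.75% → £0.10
Action figure £22.73: toys and games → 9.5% + 2% local = 11.5% → £2.61
Sparkling wine £13.78: alcoholic beverages → 7% + 0% local = 7% → £0.96
Granola (1 lb) £5.75: groceries → 0% + 2.75% local = 2.75% → £0.16
Total tax = £0.37 + £0.10 + £2.61 + £0.96 + £0.16 = £4.20

£4.20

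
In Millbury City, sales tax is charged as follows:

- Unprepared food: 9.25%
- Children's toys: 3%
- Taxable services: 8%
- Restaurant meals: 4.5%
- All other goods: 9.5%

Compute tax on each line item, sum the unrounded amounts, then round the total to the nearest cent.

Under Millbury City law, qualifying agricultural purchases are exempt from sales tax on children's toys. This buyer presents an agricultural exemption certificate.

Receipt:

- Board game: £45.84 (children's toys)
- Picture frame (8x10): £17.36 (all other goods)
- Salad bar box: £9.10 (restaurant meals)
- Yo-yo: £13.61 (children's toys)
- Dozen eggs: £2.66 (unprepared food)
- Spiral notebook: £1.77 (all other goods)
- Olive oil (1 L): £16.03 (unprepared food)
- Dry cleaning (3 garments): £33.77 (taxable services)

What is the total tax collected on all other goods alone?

£1.82

Picture frame (8x10) £17.36: all other goods → 9.5% → £1.6492
Spiral notebook £1.77: all other goods → 9.5% → £0.16815
Tax on all other goods: unrounded sum = £1.81735 → £1.82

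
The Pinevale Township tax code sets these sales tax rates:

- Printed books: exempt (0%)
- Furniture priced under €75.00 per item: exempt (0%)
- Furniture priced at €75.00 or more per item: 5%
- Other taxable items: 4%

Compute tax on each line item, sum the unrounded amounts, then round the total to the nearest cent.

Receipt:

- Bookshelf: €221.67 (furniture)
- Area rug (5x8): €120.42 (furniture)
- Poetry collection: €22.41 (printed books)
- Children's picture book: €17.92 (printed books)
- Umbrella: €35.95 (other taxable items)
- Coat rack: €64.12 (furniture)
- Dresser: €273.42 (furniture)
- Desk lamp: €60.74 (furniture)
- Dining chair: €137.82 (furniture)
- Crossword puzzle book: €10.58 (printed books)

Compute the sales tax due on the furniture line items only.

Bookshelf €221.67: furniture, €75.00 or more → 5% → €11.0835
Area rug (5x8) €120.42: furniture, €75.00 or more → 5% → €6.021
Coat rack €64.12: furniture, under €75.00 → 0% → €0.00
Dresser €273.42: furniture, €75.00 or more → 5% → €13.671
Desk lamp €60.74: furniture, under €75.00 → 0% → €0.00
Dining chair €137.82: furniture, €75.00 or more → 5% → €6.891
Tax on furniture: unrounded sum = €37.6665 → €37.67

€37.67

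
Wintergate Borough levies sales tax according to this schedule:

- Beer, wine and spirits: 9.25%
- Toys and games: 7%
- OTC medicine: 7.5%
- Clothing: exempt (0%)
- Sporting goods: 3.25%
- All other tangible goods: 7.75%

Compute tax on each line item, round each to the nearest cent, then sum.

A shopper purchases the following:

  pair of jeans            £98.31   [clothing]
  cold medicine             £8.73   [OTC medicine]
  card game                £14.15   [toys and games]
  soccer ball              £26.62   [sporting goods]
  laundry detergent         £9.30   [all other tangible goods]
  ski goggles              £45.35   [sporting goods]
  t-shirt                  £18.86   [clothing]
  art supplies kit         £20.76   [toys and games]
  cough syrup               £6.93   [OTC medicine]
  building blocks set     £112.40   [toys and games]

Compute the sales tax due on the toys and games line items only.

£10.31

Card game £14.15: toys and games → 7% → £0.99
Art supplies kit £20.76: toys and games → 7% → £1.45
Building blocks set £112.40: toys and games → 7% → £7.87
Tax on toys and games = £0.99 + £1.45 + £7.87 = £10.31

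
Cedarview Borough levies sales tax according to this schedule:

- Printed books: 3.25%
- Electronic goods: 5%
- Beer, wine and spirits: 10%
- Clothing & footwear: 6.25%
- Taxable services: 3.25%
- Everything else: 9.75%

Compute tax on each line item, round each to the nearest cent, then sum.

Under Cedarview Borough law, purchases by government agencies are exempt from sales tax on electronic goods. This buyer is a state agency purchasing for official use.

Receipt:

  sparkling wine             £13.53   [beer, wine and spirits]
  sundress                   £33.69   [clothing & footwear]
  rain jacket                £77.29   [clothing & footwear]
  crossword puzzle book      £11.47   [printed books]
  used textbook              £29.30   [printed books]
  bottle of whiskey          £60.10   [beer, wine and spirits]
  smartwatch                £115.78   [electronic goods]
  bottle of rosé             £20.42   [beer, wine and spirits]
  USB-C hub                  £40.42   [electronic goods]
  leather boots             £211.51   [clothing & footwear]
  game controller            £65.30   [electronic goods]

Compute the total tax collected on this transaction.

Sparkling wine £13.53: beer, wine and spirits → 10% → £1.35
Sundress £33.69: clothing & footwear → 6.25% → £2.11
Rain jacket £77.29: clothing & footwear → 6.25% → £4.83
Crossword puzzle book £11.47: printed books → 3.25% → £0.37
Used textbook £29.30: printed books → 3.25% → £0.95
Bottle of whiskey £60.10: beer, wine and spirits → 10% → £6.01
Smartwatch £115.78: electronic goods, buyer-exempt → 0% → £0.00
Bottle of rosé £20.42: beer, wine and spirits → 10% → £2.04
USB-C hub £40.42: electronic goods, buyer-exempt → 0% → £0.00
Leather boots £211.51: clothing & footwear → 6.25% → £13.22
Game controller £65.30: electronic goods, buyer-exempt → 0% → £0.00
Total tax = £1.35 + £2.11 + £4.83 + £0.37 + £0.95 + £6.01 + £2.04 + £13.22 = £30.88

£30.88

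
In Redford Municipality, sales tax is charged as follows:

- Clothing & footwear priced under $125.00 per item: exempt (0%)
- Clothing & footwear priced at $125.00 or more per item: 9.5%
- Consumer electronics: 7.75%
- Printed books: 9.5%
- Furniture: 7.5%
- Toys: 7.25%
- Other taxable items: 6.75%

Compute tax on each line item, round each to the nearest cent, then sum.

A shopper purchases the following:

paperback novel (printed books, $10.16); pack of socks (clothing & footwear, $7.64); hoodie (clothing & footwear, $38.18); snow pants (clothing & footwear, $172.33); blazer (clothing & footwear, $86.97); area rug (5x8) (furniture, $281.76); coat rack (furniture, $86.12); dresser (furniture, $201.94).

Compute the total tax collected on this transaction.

Paperback novel $10.16: printed books → 9.5% → $0.97
Pack of socks $7.64: clothing & footwear, under $125.00 → 0% → $0.00
Hoodie $38.18: clothing & footwear, under $125.00 → 0% → $0.00
Snow pants $172.33: clothing & footwear, $125.00 or more → 9.5% → $16.37
Blazer $86.97: clothing & footwear, under $125.00 → 0% → $0.00
Area rug (5x8) $281.76: furniture → 7.5% → $21.13
Coat rack $86.12: furniture → 7.5% → $6.46
Dresser $201.94: furniture → 7.5% → $15.15
Total tax = $0.97 + $16.37 + $21.13 + $6.46 + $15.15 = $60.08

$60.08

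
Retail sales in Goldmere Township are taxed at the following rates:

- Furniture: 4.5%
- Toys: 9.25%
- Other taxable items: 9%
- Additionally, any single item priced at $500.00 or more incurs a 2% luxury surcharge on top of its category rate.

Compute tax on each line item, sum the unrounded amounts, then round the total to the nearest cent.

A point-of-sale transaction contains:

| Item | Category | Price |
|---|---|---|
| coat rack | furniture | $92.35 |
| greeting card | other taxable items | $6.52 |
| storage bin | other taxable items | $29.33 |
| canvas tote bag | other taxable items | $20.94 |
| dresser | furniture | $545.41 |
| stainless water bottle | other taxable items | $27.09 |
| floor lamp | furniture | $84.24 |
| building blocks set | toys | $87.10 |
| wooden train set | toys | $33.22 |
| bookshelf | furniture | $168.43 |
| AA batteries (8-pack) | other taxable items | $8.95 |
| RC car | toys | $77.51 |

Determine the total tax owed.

Coat rack $92.35: furniture → 4.5% → $4.15575
Greeting card $6.52: other taxable items → 9% → $0.5868
Storage bin $29.33: other taxable items → 9% → $2.6397
Canvas tote bag $20.94: other taxable items → 9% → $1.8846
Dresser $545.41: furniture → 4.5% + 2% surcharge = 6.5% → $35.45165
Stainless water bottle $27.09: other taxable items → 9% → $2.4381
Floor lamp $84.24: furniture → 4.5% → $3.7908
Building blocks set $87.10: toys → 9.25% → $8.05675
Wooden train set $33.22: toys → 9.25% → $3.07285
Bookshelf $168.43: furniture → 4.5% → $7.57935
AA batteries (8-pack) $8.95: other taxable items → 9% → $0.8055
RC car $77.51: toys → 9.25% → $7.169675
Unrounded tax sum = $77.631525 → $77.63

$77.63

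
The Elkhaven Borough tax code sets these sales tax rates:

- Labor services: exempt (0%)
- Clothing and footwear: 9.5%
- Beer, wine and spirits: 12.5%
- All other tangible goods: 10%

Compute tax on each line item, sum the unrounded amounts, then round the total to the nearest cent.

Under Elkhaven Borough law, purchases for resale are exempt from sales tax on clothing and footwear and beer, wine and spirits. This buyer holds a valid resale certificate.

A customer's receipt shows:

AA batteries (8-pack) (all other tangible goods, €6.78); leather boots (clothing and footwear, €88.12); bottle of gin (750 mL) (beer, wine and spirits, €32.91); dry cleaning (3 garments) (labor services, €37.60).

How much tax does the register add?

€0.68

AA batteries (8-pack) €6.78: all other tangible goods → 10% → €0.678
Leather boots €88.12: clothing and footwear, buyer-exempt → 0% → €0.00
Bottle of gin (750 mL) €32.91: beer, wine and spirits, buyer-exempt → 0% → €0.00
Dry cleaning (3 garments) €37.60: labor services → 0% → €0.00
Unrounded tax sum = €0.678 → €0.68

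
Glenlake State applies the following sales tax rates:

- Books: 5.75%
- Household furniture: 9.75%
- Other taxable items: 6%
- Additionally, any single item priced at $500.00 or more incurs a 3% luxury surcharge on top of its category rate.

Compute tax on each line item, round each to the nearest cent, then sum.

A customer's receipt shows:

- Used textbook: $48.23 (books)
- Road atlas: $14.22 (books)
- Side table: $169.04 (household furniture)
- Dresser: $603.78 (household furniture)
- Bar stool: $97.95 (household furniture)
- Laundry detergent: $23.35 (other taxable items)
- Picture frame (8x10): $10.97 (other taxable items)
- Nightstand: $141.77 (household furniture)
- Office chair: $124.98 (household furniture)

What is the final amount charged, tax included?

$1368.96

Used textbook $48.23: books → 5.75% → $2.77
Road atlas $14.22: books → 5.75% → $0.82
Side table $169.04: household furniture → 9.75% → $16.48
Dresser $603.78: household furniture → 9.75% + 3% surcharge = 12.75% → $76.98
Bar stool $97.95: household furniture → 9.75% → $9.55
Laundry detergent $23.35: other taxable items → 6% → $1.40
Picture frame (8x10) $10.97: other taxable items → 6% → $0.66
Nightstand $141.77: household furniture → 9.75% → $13.82
Office chair $124.98: household furniture → 9.75% → $12.19
Subtotal = $1234.29; tax = $134.67; total due = $1368.96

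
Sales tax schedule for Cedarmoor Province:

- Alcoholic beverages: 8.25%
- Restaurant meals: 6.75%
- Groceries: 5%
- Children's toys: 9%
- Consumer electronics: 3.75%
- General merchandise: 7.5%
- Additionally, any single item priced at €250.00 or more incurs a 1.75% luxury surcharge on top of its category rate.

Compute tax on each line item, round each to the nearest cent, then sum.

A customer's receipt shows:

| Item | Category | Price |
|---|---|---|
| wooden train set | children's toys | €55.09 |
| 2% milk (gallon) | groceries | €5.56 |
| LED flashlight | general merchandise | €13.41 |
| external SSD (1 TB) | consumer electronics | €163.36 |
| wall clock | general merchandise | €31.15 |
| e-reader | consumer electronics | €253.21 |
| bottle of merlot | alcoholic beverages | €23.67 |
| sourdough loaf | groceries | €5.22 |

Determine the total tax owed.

Wooden train set €55.09: children's toys → 9% → €4.96
2% milk (gallon) €5.56: groceries → 5% → €0.28
LED flashlight €13.41: general merchandise → 7.5% → €1.01
External SSD (1 TB) €163.36: consumer electronics → 3.75% → €6.13
Wall clock €31.15: general merchandise → 7.5% → €2.34
E-reader €253.21: consumer electronics → 3.75% + 1.75% surcharge = 5.5% → €13.93
Bottle of merlot €23.67: alcoholic beverages → 8.25% → €1.95
Sourdough loaf €5.22: groceries → 5% → €0.26
Total tax = €4.96 + €0.28 + €1.01 + €6.13 + €2.34 + €13.93 + €1.95 + €0.26 = €30.86

€30.86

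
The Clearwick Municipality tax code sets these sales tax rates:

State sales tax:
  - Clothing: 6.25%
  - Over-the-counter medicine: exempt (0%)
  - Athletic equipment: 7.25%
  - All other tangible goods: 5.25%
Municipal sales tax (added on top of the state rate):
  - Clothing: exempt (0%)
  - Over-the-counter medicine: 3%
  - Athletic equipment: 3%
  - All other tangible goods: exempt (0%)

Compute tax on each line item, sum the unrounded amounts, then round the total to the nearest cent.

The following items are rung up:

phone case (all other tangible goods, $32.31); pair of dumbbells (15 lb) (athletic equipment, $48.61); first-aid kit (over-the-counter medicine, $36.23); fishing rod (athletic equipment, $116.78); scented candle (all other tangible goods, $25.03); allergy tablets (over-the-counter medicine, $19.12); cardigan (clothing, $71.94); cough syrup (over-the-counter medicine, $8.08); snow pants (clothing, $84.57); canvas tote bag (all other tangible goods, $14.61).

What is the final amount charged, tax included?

$489.69

Phone case $32.31: all other tangible goods → 5.25% + 0% municipal = 5.25% → $1.696275
Pair of dumbbells (15 lb) $48.61: athletic equipment → 7.25% + 3% municipal = 10.25% → $4.982525
First-aid kit $36.23: over-the-counter medicine → 0% + 3% municipal = 3% → $1.0869
Fishing rod $116.78: athletic equipment → 7.25% + 3% municipal = 10.25% → $11.96995
Scented candle $25.03: all other tangible goods → 5.25% + 0% municipal = 5.25% → $1.314075
Allergy tablets $19.12: over-the-counter medicine → 0% + 3% municipal = 3% → $0.5736
Cardigan $71.94: clothing → 6.25% + 0% municipal = 6.25% → $4.49625
Cough syrup $8.08: over-the-counter medicine → 0% + 3% municipal = 3% → $0.2424
Snow pants $84.57: clothing → 6.25% + 0% municipal = 6.25% → $5.285625
Canvas tote bag $14.61: all other tangible goods → 5.25% + 0% municipal = 5.25% → $0.767025
Subtotal = $457.28; unrounded tax = $32.414625 → $32.41; total due = $489.69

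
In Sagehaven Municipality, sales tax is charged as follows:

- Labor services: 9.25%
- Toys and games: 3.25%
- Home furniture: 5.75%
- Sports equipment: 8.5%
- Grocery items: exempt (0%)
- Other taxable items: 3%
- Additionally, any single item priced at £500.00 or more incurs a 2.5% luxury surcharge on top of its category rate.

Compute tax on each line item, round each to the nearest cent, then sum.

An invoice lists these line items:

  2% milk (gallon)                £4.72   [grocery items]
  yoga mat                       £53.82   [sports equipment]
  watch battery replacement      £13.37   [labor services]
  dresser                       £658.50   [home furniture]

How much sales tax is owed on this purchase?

2% milk (gallon) £4.72: grocery items → 0% → £0.00
Yoga mat £53.82: sports equipment → 8.5% → £4.57
Watch battery replacement £13.37: labor services → 9.25% → £1.24
Dresser £658.50: home furniture → 5.75% + 2.5% surcharge = 8.25% → £54.33
Total tax = £4.57 + £1.24 + £54.33 = £60.14

£60.14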